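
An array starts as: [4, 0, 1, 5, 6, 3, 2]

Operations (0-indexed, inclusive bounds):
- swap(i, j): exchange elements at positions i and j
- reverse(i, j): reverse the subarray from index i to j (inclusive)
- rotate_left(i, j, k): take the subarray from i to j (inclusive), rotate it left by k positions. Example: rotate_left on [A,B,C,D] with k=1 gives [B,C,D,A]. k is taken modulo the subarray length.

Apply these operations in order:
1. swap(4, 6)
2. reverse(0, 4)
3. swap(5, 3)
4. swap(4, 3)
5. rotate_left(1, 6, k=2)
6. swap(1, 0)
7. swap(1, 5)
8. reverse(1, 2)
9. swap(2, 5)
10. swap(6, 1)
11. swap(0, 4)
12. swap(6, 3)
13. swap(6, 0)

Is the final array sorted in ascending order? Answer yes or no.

Answer: yes

Derivation:
After 1 (swap(4, 6)): [4, 0, 1, 5, 2, 3, 6]
After 2 (reverse(0, 4)): [2, 5, 1, 0, 4, 3, 6]
After 3 (swap(5, 3)): [2, 5, 1, 3, 4, 0, 6]
After 4 (swap(4, 3)): [2, 5, 1, 4, 3, 0, 6]
After 5 (rotate_left(1, 6, k=2)): [2, 4, 3, 0, 6, 5, 1]
After 6 (swap(1, 0)): [4, 2, 3, 0, 6, 5, 1]
After 7 (swap(1, 5)): [4, 5, 3, 0, 6, 2, 1]
After 8 (reverse(1, 2)): [4, 3, 5, 0, 6, 2, 1]
After 9 (swap(2, 5)): [4, 3, 2, 0, 6, 5, 1]
After 10 (swap(6, 1)): [4, 1, 2, 0, 6, 5, 3]
After 11 (swap(0, 4)): [6, 1, 2, 0, 4, 5, 3]
After 12 (swap(6, 3)): [6, 1, 2, 3, 4, 5, 0]
After 13 (swap(6, 0)): [0, 1, 2, 3, 4, 5, 6]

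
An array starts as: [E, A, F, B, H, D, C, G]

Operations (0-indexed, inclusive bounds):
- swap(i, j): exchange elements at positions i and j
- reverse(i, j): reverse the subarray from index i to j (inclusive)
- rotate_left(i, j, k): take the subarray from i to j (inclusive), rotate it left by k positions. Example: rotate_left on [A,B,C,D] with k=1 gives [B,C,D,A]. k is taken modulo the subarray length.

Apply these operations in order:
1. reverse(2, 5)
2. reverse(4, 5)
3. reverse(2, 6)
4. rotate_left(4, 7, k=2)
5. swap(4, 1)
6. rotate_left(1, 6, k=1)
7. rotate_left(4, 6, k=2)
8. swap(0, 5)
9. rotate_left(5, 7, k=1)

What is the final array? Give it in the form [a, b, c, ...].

Answer: [G, C, B, A, D, F, H, E]

Derivation:
After 1 (reverse(2, 5)): [E, A, D, H, B, F, C, G]
After 2 (reverse(4, 5)): [E, A, D, H, F, B, C, G]
After 3 (reverse(2, 6)): [E, A, C, B, F, H, D, G]
After 4 (rotate_left(4, 7, k=2)): [E, A, C, B, D, G, F, H]
After 5 (swap(4, 1)): [E, D, C, B, A, G, F, H]
After 6 (rotate_left(1, 6, k=1)): [E, C, B, A, G, F, D, H]
After 7 (rotate_left(4, 6, k=2)): [E, C, B, A, D, G, F, H]
After 8 (swap(0, 5)): [G, C, B, A, D, E, F, H]
After 9 (rotate_left(5, 7, k=1)): [G, C, B, A, D, F, H, E]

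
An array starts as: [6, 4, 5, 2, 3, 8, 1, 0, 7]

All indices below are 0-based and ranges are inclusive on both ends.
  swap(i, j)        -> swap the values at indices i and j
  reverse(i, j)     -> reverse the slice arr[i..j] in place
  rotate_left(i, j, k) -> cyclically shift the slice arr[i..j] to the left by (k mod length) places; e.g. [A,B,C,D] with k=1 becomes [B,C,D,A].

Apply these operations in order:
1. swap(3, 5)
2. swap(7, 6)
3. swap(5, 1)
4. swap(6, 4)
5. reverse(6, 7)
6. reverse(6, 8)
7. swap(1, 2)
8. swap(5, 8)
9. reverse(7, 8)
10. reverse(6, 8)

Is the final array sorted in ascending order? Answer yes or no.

After 1 (swap(3, 5)): [6, 4, 5, 8, 3, 2, 1, 0, 7]
After 2 (swap(7, 6)): [6, 4, 5, 8, 3, 2, 0, 1, 7]
After 3 (swap(5, 1)): [6, 2, 5, 8, 3, 4, 0, 1, 7]
After 4 (swap(6, 4)): [6, 2, 5, 8, 0, 4, 3, 1, 7]
After 5 (reverse(6, 7)): [6, 2, 5, 8, 0, 4, 1, 3, 7]
After 6 (reverse(6, 8)): [6, 2, 5, 8, 0, 4, 7, 3, 1]
After 7 (swap(1, 2)): [6, 5, 2, 8, 0, 4, 7, 3, 1]
After 8 (swap(5, 8)): [6, 5, 2, 8, 0, 1, 7, 3, 4]
After 9 (reverse(7, 8)): [6, 5, 2, 8, 0, 1, 7, 4, 3]
After 10 (reverse(6, 8)): [6, 5, 2, 8, 0, 1, 3, 4, 7]

Answer: no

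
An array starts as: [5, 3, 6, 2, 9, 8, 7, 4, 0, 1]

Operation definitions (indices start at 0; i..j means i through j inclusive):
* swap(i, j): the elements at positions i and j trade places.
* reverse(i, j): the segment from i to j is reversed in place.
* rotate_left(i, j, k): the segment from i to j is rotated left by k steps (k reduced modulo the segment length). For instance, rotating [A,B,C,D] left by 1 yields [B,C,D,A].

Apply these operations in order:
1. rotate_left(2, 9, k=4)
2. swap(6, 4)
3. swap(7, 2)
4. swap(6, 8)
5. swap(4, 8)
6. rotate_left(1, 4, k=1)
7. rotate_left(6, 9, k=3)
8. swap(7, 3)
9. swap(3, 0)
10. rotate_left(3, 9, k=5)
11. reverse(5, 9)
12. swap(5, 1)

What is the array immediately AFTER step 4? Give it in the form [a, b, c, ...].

Answer: [5, 3, 2, 4, 6, 1, 9, 7, 0, 8]

Derivation:
After 1 (rotate_left(2, 9, k=4)): [5, 3, 7, 4, 0, 1, 6, 2, 9, 8]
After 2 (swap(6, 4)): [5, 3, 7, 4, 6, 1, 0, 2, 9, 8]
After 3 (swap(7, 2)): [5, 3, 2, 4, 6, 1, 0, 7, 9, 8]
After 4 (swap(6, 8)): [5, 3, 2, 4, 6, 1, 9, 7, 0, 8]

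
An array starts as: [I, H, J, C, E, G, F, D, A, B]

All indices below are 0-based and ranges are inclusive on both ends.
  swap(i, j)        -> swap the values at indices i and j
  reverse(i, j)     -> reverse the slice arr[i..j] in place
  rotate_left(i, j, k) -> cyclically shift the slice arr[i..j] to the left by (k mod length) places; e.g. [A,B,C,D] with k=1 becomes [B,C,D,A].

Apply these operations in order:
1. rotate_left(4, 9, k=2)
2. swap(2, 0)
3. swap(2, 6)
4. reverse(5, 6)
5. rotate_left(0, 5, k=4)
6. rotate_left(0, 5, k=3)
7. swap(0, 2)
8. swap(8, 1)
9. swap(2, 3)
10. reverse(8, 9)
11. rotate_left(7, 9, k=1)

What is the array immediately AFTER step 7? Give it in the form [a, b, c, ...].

After 1 (rotate_left(4, 9, k=2)): [I, H, J, C, F, D, A, B, E, G]
After 2 (swap(2, 0)): [J, H, I, C, F, D, A, B, E, G]
After 3 (swap(2, 6)): [J, H, A, C, F, D, I, B, E, G]
After 4 (reverse(5, 6)): [J, H, A, C, F, I, D, B, E, G]
After 5 (rotate_left(0, 5, k=4)): [F, I, J, H, A, C, D, B, E, G]
After 6 (rotate_left(0, 5, k=3)): [H, A, C, F, I, J, D, B, E, G]
After 7 (swap(0, 2)): [C, A, H, F, I, J, D, B, E, G]

Answer: [C, A, H, F, I, J, D, B, E, G]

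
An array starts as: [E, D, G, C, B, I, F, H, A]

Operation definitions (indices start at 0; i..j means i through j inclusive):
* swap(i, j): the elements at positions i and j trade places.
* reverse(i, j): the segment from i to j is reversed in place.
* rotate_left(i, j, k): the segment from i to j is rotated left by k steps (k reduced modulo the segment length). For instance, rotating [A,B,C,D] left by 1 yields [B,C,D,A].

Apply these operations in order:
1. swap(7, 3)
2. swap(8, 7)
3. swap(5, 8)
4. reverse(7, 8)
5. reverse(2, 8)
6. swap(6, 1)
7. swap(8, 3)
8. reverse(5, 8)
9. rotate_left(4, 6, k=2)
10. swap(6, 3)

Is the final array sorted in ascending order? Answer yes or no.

Answer: no

Derivation:
After 1 (swap(7, 3)): [E, D, G, H, B, I, F, C, A]
After 2 (swap(8, 7)): [E, D, G, H, B, I, F, A, C]
After 3 (swap(5, 8)): [E, D, G, H, B, C, F, A, I]
After 4 (reverse(7, 8)): [E, D, G, H, B, C, F, I, A]
After 5 (reverse(2, 8)): [E, D, A, I, F, C, B, H, G]
After 6 (swap(6, 1)): [E, B, A, I, F, C, D, H, G]
After 7 (swap(8, 3)): [E, B, A, G, F, C, D, H, I]
After 8 (reverse(5, 8)): [E, B, A, G, F, I, H, D, C]
After 9 (rotate_left(4, 6, k=2)): [E, B, A, G, H, F, I, D, C]
After 10 (swap(6, 3)): [E, B, A, I, H, F, G, D, C]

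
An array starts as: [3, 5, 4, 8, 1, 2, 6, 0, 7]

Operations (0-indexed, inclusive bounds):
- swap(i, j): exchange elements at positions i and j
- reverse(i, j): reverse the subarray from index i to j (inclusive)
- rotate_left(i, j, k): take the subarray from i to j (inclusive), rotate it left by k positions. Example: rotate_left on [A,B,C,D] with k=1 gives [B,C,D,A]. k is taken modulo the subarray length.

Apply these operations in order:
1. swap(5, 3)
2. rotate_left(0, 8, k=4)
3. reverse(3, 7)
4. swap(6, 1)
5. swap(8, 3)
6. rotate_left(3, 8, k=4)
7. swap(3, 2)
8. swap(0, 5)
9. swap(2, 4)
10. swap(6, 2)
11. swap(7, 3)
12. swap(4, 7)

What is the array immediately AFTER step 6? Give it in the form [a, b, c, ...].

Answer: [1, 7, 6, 0, 4, 2, 5, 3, 8]

Derivation:
After 1 (swap(5, 3)): [3, 5, 4, 2, 1, 8, 6, 0, 7]
After 2 (rotate_left(0, 8, k=4)): [1, 8, 6, 0, 7, 3, 5, 4, 2]
After 3 (reverse(3, 7)): [1, 8, 6, 4, 5, 3, 7, 0, 2]
After 4 (swap(6, 1)): [1, 7, 6, 4, 5, 3, 8, 0, 2]
After 5 (swap(8, 3)): [1, 7, 6, 2, 5, 3, 8, 0, 4]
After 6 (rotate_left(3, 8, k=4)): [1, 7, 6, 0, 4, 2, 5, 3, 8]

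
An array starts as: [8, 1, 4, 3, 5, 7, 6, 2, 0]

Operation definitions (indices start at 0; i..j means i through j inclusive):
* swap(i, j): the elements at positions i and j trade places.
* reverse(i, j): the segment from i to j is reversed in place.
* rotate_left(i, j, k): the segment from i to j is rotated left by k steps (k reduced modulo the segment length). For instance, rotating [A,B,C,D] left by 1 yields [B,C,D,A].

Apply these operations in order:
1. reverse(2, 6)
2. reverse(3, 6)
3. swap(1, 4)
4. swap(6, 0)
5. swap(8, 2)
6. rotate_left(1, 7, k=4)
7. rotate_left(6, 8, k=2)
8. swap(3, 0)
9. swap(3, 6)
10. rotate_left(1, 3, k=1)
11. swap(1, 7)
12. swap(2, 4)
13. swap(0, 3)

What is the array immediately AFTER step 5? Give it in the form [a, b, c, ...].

After 1 (reverse(2, 6)): [8, 1, 6, 7, 5, 3, 4, 2, 0]
After 2 (reverse(3, 6)): [8, 1, 6, 4, 3, 5, 7, 2, 0]
After 3 (swap(1, 4)): [8, 3, 6, 4, 1, 5, 7, 2, 0]
After 4 (swap(6, 0)): [7, 3, 6, 4, 1, 5, 8, 2, 0]
After 5 (swap(8, 2)): [7, 3, 0, 4, 1, 5, 8, 2, 6]

Answer: [7, 3, 0, 4, 1, 5, 8, 2, 6]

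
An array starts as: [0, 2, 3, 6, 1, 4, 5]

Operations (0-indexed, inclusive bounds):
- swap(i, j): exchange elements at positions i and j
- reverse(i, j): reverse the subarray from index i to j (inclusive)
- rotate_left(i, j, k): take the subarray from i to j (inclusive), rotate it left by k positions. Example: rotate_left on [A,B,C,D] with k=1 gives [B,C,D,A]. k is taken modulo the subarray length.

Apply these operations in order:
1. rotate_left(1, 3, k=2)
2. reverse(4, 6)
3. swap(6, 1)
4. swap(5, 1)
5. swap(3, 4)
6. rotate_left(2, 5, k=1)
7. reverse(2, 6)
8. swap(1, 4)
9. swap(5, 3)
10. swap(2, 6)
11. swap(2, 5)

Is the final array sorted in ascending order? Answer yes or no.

Answer: yes

Derivation:
After 1 (rotate_left(1, 3, k=2)): [0, 6, 2, 3, 1, 4, 5]
After 2 (reverse(4, 6)): [0, 6, 2, 3, 5, 4, 1]
After 3 (swap(6, 1)): [0, 1, 2, 3, 5, 4, 6]
After 4 (swap(5, 1)): [0, 4, 2, 3, 5, 1, 6]
After 5 (swap(3, 4)): [0, 4, 2, 5, 3, 1, 6]
After 6 (rotate_left(2, 5, k=1)): [0, 4, 5, 3, 1, 2, 6]
After 7 (reverse(2, 6)): [0, 4, 6, 2, 1, 3, 5]
After 8 (swap(1, 4)): [0, 1, 6, 2, 4, 3, 5]
After 9 (swap(5, 3)): [0, 1, 6, 3, 4, 2, 5]
After 10 (swap(2, 6)): [0, 1, 5, 3, 4, 2, 6]
After 11 (swap(2, 5)): [0, 1, 2, 3, 4, 5, 6]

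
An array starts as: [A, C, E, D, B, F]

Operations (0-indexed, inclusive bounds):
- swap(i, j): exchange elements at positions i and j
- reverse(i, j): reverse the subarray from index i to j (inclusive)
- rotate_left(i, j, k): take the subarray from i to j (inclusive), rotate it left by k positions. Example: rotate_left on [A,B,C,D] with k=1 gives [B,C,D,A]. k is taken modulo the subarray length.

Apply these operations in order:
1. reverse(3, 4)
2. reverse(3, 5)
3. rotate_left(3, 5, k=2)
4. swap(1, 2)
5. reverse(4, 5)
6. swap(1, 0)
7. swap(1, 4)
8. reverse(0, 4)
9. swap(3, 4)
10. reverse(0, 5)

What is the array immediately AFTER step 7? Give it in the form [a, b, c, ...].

After 1 (reverse(3, 4)): [A, C, E, B, D, F]
After 2 (reverse(3, 5)): [A, C, E, F, D, B]
After 3 (rotate_left(3, 5, k=2)): [A, C, E, B, F, D]
After 4 (swap(1, 2)): [A, E, C, B, F, D]
After 5 (reverse(4, 5)): [A, E, C, B, D, F]
After 6 (swap(1, 0)): [E, A, C, B, D, F]
After 7 (swap(1, 4)): [E, D, C, B, A, F]

Answer: [E, D, C, B, A, F]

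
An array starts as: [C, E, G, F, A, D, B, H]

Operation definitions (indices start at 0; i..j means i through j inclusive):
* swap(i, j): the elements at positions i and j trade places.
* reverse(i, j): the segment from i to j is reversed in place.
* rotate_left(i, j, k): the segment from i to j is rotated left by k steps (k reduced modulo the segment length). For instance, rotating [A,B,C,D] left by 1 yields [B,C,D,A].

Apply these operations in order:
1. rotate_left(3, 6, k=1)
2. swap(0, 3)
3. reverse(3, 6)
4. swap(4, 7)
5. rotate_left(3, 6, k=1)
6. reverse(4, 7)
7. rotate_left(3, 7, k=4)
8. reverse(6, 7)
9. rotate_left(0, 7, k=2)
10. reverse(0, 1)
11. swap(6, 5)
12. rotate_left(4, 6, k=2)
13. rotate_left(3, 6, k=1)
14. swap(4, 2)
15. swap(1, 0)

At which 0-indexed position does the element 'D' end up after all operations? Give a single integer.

Answer: 1

Derivation:
After 1 (rotate_left(3, 6, k=1)): [C, E, G, A, D, B, F, H]
After 2 (swap(0, 3)): [A, E, G, C, D, B, F, H]
After 3 (reverse(3, 6)): [A, E, G, F, B, D, C, H]
After 4 (swap(4, 7)): [A, E, G, F, H, D, C, B]
After 5 (rotate_left(3, 6, k=1)): [A, E, G, H, D, C, F, B]
After 6 (reverse(4, 7)): [A, E, G, H, B, F, C, D]
After 7 (rotate_left(3, 7, k=4)): [A, E, G, D, H, B, F, C]
After 8 (reverse(6, 7)): [A, E, G, D, H, B, C, F]
After 9 (rotate_left(0, 7, k=2)): [G, D, H, B, C, F, A, E]
After 10 (reverse(0, 1)): [D, G, H, B, C, F, A, E]
After 11 (swap(6, 5)): [D, G, H, B, C, A, F, E]
After 12 (rotate_left(4, 6, k=2)): [D, G, H, B, F, C, A, E]
After 13 (rotate_left(3, 6, k=1)): [D, G, H, F, C, A, B, E]
After 14 (swap(4, 2)): [D, G, C, F, H, A, B, E]
After 15 (swap(1, 0)): [G, D, C, F, H, A, B, E]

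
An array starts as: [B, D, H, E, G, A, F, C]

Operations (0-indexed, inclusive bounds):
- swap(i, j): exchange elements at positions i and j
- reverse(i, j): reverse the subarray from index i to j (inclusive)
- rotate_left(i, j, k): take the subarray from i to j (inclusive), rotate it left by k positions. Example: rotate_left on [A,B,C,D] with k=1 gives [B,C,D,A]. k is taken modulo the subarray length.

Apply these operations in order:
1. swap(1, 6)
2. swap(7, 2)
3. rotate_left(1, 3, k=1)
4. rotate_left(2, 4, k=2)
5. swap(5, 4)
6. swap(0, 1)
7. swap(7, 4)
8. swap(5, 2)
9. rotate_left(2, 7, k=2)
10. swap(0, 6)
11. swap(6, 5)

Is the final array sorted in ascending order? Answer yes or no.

After 1 (swap(1, 6)): [B, F, H, E, G, A, D, C]
After 2 (swap(7, 2)): [B, F, C, E, G, A, D, H]
After 3 (rotate_left(1, 3, k=1)): [B, C, E, F, G, A, D, H]
After 4 (rotate_left(2, 4, k=2)): [B, C, G, E, F, A, D, H]
After 5 (swap(5, 4)): [B, C, G, E, A, F, D, H]
After 6 (swap(0, 1)): [C, B, G, E, A, F, D, H]
After 7 (swap(7, 4)): [C, B, G, E, H, F, D, A]
After 8 (swap(5, 2)): [C, B, F, E, H, G, D, A]
After 9 (rotate_left(2, 7, k=2)): [C, B, H, G, D, A, F, E]
After 10 (swap(0, 6)): [F, B, H, G, D, A, C, E]
After 11 (swap(6, 5)): [F, B, H, G, D, C, A, E]

Answer: no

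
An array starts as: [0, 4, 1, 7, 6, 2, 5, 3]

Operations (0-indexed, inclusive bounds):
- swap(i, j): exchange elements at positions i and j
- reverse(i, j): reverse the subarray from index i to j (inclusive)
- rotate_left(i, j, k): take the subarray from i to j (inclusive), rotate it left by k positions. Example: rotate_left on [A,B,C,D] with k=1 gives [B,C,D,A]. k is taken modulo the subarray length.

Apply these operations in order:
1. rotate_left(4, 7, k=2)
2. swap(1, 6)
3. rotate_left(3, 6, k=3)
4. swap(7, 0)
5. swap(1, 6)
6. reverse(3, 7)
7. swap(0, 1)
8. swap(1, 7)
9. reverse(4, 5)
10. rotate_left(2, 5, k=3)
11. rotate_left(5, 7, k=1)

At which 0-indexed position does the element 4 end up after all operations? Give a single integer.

After 1 (rotate_left(4, 7, k=2)): [0, 4, 1, 7, 5, 3, 6, 2]
After 2 (swap(1, 6)): [0, 6, 1, 7, 5, 3, 4, 2]
After 3 (rotate_left(3, 6, k=3)): [0, 6, 1, 4, 7, 5, 3, 2]
After 4 (swap(7, 0)): [2, 6, 1, 4, 7, 5, 3, 0]
After 5 (swap(1, 6)): [2, 3, 1, 4, 7, 5, 6, 0]
After 6 (reverse(3, 7)): [2, 3, 1, 0, 6, 5, 7, 4]
After 7 (swap(0, 1)): [3, 2, 1, 0, 6, 5, 7, 4]
After 8 (swap(1, 7)): [3, 4, 1, 0, 6, 5, 7, 2]
After 9 (reverse(4, 5)): [3, 4, 1, 0, 5, 6, 7, 2]
After 10 (rotate_left(2, 5, k=3)): [3, 4, 6, 1, 0, 5, 7, 2]
After 11 (rotate_left(5, 7, k=1)): [3, 4, 6, 1, 0, 7, 2, 5]

Answer: 1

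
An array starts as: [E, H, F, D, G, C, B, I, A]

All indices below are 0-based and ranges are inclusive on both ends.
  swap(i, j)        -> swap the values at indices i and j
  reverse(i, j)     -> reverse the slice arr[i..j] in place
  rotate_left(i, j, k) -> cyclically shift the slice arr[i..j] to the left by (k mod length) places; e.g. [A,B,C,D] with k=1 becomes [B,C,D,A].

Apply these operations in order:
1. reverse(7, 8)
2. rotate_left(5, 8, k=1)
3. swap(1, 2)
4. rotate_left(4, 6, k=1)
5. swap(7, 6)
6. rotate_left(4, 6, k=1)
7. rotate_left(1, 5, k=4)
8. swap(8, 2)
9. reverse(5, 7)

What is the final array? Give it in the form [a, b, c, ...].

Answer: [E, I, C, H, D, G, B, A, F]

Derivation:
After 1 (reverse(7, 8)): [E, H, F, D, G, C, B, A, I]
After 2 (rotate_left(5, 8, k=1)): [E, H, F, D, G, B, A, I, C]
After 3 (swap(1, 2)): [E, F, H, D, G, B, A, I, C]
After 4 (rotate_left(4, 6, k=1)): [E, F, H, D, B, A, G, I, C]
After 5 (swap(7, 6)): [E, F, H, D, B, A, I, G, C]
After 6 (rotate_left(4, 6, k=1)): [E, F, H, D, A, I, B, G, C]
After 7 (rotate_left(1, 5, k=4)): [E, I, F, H, D, A, B, G, C]
After 8 (swap(8, 2)): [E, I, C, H, D, A, B, G, F]
After 9 (reverse(5, 7)): [E, I, C, H, D, G, B, A, F]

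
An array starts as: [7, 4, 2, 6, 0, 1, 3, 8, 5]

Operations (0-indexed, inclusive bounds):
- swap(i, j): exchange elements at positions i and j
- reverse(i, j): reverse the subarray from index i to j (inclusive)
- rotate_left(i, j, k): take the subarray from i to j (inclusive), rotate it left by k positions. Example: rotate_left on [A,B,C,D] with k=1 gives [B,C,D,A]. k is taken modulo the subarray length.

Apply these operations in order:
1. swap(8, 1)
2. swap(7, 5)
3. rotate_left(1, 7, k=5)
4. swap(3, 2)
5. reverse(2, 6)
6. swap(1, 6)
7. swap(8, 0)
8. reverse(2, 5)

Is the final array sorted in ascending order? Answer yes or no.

Answer: no

Derivation:
After 1 (swap(8, 1)): [7, 5, 2, 6, 0, 1, 3, 8, 4]
After 2 (swap(7, 5)): [7, 5, 2, 6, 0, 8, 3, 1, 4]
After 3 (rotate_left(1, 7, k=5)): [7, 3, 1, 5, 2, 6, 0, 8, 4]
After 4 (swap(3, 2)): [7, 3, 5, 1, 2, 6, 0, 8, 4]
After 5 (reverse(2, 6)): [7, 3, 0, 6, 2, 1, 5, 8, 4]
After 6 (swap(1, 6)): [7, 5, 0, 6, 2, 1, 3, 8, 4]
After 7 (swap(8, 0)): [4, 5, 0, 6, 2, 1, 3, 8, 7]
After 8 (reverse(2, 5)): [4, 5, 1, 2, 6, 0, 3, 8, 7]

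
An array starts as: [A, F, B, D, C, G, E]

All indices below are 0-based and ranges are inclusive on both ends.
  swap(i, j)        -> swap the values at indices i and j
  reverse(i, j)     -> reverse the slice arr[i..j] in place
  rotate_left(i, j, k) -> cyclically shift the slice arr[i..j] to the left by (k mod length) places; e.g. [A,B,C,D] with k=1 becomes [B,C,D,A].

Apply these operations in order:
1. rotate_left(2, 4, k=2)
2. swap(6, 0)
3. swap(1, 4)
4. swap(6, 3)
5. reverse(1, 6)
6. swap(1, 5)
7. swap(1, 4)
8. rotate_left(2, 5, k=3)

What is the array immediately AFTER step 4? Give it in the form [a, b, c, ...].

After 1 (rotate_left(2, 4, k=2)): [A, F, C, B, D, G, E]
After 2 (swap(6, 0)): [E, F, C, B, D, G, A]
After 3 (swap(1, 4)): [E, D, C, B, F, G, A]
After 4 (swap(6, 3)): [E, D, C, A, F, G, B]

Answer: [E, D, C, A, F, G, B]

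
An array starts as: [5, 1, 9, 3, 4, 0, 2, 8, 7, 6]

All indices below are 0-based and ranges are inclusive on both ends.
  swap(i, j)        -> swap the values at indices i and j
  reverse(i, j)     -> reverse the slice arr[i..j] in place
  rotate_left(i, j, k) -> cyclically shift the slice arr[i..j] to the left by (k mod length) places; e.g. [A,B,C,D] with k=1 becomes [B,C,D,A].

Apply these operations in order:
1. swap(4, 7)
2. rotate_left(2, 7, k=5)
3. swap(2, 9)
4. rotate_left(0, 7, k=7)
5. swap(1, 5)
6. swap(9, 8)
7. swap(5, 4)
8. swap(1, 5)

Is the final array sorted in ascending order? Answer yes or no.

After 1 (swap(4, 7)): [5, 1, 9, 3, 8, 0, 2, 4, 7, 6]
After 2 (rotate_left(2, 7, k=5)): [5, 1, 4, 9, 3, 8, 0, 2, 7, 6]
After 3 (swap(2, 9)): [5, 1, 6, 9, 3, 8, 0, 2, 7, 4]
After 4 (rotate_left(0, 7, k=7)): [2, 5, 1, 6, 9, 3, 8, 0, 7, 4]
After 5 (swap(1, 5)): [2, 3, 1, 6, 9, 5, 8, 0, 7, 4]
After 6 (swap(9, 8)): [2, 3, 1, 6, 9, 5, 8, 0, 4, 7]
After 7 (swap(5, 4)): [2, 3, 1, 6, 5, 9, 8, 0, 4, 7]
After 8 (swap(1, 5)): [2, 9, 1, 6, 5, 3, 8, 0, 4, 7]

Answer: no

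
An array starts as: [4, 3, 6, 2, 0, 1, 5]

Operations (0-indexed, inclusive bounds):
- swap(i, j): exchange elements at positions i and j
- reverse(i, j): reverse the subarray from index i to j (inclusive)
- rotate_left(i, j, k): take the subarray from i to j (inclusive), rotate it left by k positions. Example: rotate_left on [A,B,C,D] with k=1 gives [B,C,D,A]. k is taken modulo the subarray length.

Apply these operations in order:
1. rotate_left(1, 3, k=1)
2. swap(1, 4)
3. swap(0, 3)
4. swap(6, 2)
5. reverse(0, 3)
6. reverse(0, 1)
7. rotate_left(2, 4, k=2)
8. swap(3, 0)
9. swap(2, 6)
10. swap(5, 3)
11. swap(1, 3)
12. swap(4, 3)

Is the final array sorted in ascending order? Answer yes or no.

After 1 (rotate_left(1, 3, k=1)): [4, 6, 2, 3, 0, 1, 5]
After 2 (swap(1, 4)): [4, 0, 2, 3, 6, 1, 5]
After 3 (swap(0, 3)): [3, 0, 2, 4, 6, 1, 5]
After 4 (swap(6, 2)): [3, 0, 5, 4, 6, 1, 2]
After 5 (reverse(0, 3)): [4, 5, 0, 3, 6, 1, 2]
After 6 (reverse(0, 1)): [5, 4, 0, 3, 6, 1, 2]
After 7 (rotate_left(2, 4, k=2)): [5, 4, 6, 0, 3, 1, 2]
After 8 (swap(3, 0)): [0, 4, 6, 5, 3, 1, 2]
After 9 (swap(2, 6)): [0, 4, 2, 5, 3, 1, 6]
After 10 (swap(5, 3)): [0, 4, 2, 1, 3, 5, 6]
After 11 (swap(1, 3)): [0, 1, 2, 4, 3, 5, 6]
After 12 (swap(4, 3)): [0, 1, 2, 3, 4, 5, 6]

Answer: yes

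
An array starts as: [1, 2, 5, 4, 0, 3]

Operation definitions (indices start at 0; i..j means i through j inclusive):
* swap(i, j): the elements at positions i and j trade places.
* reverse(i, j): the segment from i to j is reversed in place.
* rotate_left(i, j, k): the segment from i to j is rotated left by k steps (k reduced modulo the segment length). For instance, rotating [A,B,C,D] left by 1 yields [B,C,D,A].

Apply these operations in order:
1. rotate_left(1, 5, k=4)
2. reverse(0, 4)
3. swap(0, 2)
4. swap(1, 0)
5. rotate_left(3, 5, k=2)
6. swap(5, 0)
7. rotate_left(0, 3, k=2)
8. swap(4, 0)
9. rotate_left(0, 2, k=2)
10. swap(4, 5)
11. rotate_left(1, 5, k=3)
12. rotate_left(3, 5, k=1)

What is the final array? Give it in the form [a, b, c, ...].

After 1 (rotate_left(1, 5, k=4)): [1, 3, 2, 5, 4, 0]
After 2 (reverse(0, 4)): [4, 5, 2, 3, 1, 0]
After 3 (swap(0, 2)): [2, 5, 4, 3, 1, 0]
After 4 (swap(1, 0)): [5, 2, 4, 3, 1, 0]
After 5 (rotate_left(3, 5, k=2)): [5, 2, 4, 0, 3, 1]
After 6 (swap(5, 0)): [1, 2, 4, 0, 3, 5]
After 7 (rotate_left(0, 3, k=2)): [4, 0, 1, 2, 3, 5]
After 8 (swap(4, 0)): [3, 0, 1, 2, 4, 5]
After 9 (rotate_left(0, 2, k=2)): [1, 3, 0, 2, 4, 5]
After 10 (swap(4, 5)): [1, 3, 0, 2, 5, 4]
After 11 (rotate_left(1, 5, k=3)): [1, 5, 4, 3, 0, 2]
After 12 (rotate_left(3, 5, k=1)): [1, 5, 4, 0, 2, 3]

Answer: [1, 5, 4, 0, 2, 3]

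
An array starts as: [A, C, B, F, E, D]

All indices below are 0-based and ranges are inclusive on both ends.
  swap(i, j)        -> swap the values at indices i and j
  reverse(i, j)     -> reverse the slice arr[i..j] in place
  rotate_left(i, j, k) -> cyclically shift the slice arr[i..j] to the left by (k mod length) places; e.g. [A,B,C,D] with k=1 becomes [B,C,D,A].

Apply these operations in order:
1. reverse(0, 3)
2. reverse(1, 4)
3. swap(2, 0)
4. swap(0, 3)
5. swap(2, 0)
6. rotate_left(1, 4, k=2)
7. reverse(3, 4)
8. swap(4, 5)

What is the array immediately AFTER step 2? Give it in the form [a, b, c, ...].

Answer: [F, E, A, C, B, D]

Derivation:
After 1 (reverse(0, 3)): [F, B, C, A, E, D]
After 2 (reverse(1, 4)): [F, E, A, C, B, D]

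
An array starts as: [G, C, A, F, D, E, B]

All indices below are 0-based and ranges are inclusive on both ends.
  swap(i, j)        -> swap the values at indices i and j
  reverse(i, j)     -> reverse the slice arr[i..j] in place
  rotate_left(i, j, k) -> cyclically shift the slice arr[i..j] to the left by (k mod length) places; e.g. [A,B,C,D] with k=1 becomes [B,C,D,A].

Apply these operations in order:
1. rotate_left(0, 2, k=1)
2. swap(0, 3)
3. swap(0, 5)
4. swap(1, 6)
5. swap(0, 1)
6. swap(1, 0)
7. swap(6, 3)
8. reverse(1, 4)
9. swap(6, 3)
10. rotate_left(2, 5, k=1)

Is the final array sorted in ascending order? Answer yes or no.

After 1 (rotate_left(0, 2, k=1)): [C, A, G, F, D, E, B]
After 2 (swap(0, 3)): [F, A, G, C, D, E, B]
After 3 (swap(0, 5)): [E, A, G, C, D, F, B]
After 4 (swap(1, 6)): [E, B, G, C, D, F, A]
After 5 (swap(0, 1)): [B, E, G, C, D, F, A]
After 6 (swap(1, 0)): [E, B, G, C, D, F, A]
After 7 (swap(6, 3)): [E, B, G, A, D, F, C]
After 8 (reverse(1, 4)): [E, D, A, G, B, F, C]
After 9 (swap(6, 3)): [E, D, A, C, B, F, G]
After 10 (rotate_left(2, 5, k=1)): [E, D, C, B, F, A, G]

Answer: no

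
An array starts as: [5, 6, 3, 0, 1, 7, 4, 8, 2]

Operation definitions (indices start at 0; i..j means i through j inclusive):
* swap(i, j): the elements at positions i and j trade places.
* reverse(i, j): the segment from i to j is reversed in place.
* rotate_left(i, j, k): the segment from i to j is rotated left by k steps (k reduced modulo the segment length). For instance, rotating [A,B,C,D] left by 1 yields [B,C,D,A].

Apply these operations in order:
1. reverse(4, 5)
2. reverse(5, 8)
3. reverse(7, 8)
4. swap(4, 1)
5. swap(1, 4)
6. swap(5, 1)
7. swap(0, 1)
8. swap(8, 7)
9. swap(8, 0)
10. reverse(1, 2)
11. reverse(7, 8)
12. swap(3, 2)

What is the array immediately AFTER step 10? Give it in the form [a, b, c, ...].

Answer: [1, 3, 5, 0, 7, 6, 8, 4, 2]

Derivation:
After 1 (reverse(4, 5)): [5, 6, 3, 0, 7, 1, 4, 8, 2]
After 2 (reverse(5, 8)): [5, 6, 3, 0, 7, 2, 8, 4, 1]
After 3 (reverse(7, 8)): [5, 6, 3, 0, 7, 2, 8, 1, 4]
After 4 (swap(4, 1)): [5, 7, 3, 0, 6, 2, 8, 1, 4]
After 5 (swap(1, 4)): [5, 6, 3, 0, 7, 2, 8, 1, 4]
After 6 (swap(5, 1)): [5, 2, 3, 0, 7, 6, 8, 1, 4]
After 7 (swap(0, 1)): [2, 5, 3, 0, 7, 6, 8, 1, 4]
After 8 (swap(8, 7)): [2, 5, 3, 0, 7, 6, 8, 4, 1]
After 9 (swap(8, 0)): [1, 5, 3, 0, 7, 6, 8, 4, 2]
After 10 (reverse(1, 2)): [1, 3, 5, 0, 7, 6, 8, 4, 2]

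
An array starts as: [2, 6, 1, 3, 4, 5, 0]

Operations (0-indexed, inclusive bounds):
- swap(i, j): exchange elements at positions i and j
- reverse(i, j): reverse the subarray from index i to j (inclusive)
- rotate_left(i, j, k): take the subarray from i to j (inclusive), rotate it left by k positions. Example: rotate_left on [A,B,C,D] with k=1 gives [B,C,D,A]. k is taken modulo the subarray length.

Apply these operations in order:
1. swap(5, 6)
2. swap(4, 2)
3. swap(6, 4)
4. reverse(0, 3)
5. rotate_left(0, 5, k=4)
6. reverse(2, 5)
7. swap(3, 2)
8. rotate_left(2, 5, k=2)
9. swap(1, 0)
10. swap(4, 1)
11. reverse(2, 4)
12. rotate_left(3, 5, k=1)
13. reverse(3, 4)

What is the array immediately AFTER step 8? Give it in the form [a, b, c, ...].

After 1 (swap(5, 6)): [2, 6, 1, 3, 4, 0, 5]
After 2 (swap(4, 2)): [2, 6, 4, 3, 1, 0, 5]
After 3 (swap(6, 4)): [2, 6, 4, 3, 5, 0, 1]
After 4 (reverse(0, 3)): [3, 4, 6, 2, 5, 0, 1]
After 5 (rotate_left(0, 5, k=4)): [5, 0, 3, 4, 6, 2, 1]
After 6 (reverse(2, 5)): [5, 0, 2, 6, 4, 3, 1]
After 7 (swap(3, 2)): [5, 0, 6, 2, 4, 3, 1]
After 8 (rotate_left(2, 5, k=2)): [5, 0, 4, 3, 6, 2, 1]

Answer: [5, 0, 4, 3, 6, 2, 1]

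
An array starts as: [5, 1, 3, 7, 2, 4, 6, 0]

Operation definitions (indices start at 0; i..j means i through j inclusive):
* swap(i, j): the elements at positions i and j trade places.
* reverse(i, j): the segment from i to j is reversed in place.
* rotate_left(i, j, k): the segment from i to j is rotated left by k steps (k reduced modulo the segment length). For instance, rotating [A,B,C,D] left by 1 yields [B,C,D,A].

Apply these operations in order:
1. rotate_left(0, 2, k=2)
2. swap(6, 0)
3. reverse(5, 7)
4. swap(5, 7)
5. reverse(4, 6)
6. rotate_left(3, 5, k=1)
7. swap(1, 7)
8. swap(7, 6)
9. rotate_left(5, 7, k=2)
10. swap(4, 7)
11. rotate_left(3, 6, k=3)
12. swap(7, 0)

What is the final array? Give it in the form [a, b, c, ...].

After 1 (rotate_left(0, 2, k=2)): [3, 5, 1, 7, 2, 4, 6, 0]
After 2 (swap(6, 0)): [6, 5, 1, 7, 2, 4, 3, 0]
After 3 (reverse(5, 7)): [6, 5, 1, 7, 2, 0, 3, 4]
After 4 (swap(5, 7)): [6, 5, 1, 7, 2, 4, 3, 0]
After 5 (reverse(4, 6)): [6, 5, 1, 7, 3, 4, 2, 0]
After 6 (rotate_left(3, 5, k=1)): [6, 5, 1, 3, 4, 7, 2, 0]
After 7 (swap(1, 7)): [6, 0, 1, 3, 4, 7, 2, 5]
After 8 (swap(7, 6)): [6, 0, 1, 3, 4, 7, 5, 2]
After 9 (rotate_left(5, 7, k=2)): [6, 0, 1, 3, 4, 2, 7, 5]
After 10 (swap(4, 7)): [6, 0, 1, 3, 5, 2, 7, 4]
After 11 (rotate_left(3, 6, k=3)): [6, 0, 1, 7, 3, 5, 2, 4]
After 12 (swap(7, 0)): [4, 0, 1, 7, 3, 5, 2, 6]

Answer: [4, 0, 1, 7, 3, 5, 2, 6]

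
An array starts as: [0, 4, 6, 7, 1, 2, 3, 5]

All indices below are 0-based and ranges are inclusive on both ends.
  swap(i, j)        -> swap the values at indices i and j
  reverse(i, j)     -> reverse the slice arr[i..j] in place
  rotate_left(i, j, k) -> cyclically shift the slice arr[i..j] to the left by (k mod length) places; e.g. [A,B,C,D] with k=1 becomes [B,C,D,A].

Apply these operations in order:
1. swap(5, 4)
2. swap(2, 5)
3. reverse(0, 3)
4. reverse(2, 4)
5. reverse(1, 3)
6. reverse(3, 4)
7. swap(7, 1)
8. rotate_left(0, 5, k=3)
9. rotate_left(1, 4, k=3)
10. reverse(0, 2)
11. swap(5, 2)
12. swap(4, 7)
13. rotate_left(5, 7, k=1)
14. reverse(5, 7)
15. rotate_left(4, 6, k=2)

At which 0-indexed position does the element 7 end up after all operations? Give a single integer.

After 1 (swap(5, 4)): [0, 4, 6, 7, 2, 1, 3, 5]
After 2 (swap(2, 5)): [0, 4, 1, 7, 2, 6, 3, 5]
After 3 (reverse(0, 3)): [7, 1, 4, 0, 2, 6, 3, 5]
After 4 (reverse(2, 4)): [7, 1, 2, 0, 4, 6, 3, 5]
After 5 (reverse(1, 3)): [7, 0, 2, 1, 4, 6, 3, 5]
After 6 (reverse(3, 4)): [7, 0, 2, 4, 1, 6, 3, 5]
After 7 (swap(7, 1)): [7, 5, 2, 4, 1, 6, 3, 0]
After 8 (rotate_left(0, 5, k=3)): [4, 1, 6, 7, 5, 2, 3, 0]
After 9 (rotate_left(1, 4, k=3)): [4, 5, 1, 6, 7, 2, 3, 0]
After 10 (reverse(0, 2)): [1, 5, 4, 6, 7, 2, 3, 0]
After 11 (swap(5, 2)): [1, 5, 2, 6, 7, 4, 3, 0]
After 12 (swap(4, 7)): [1, 5, 2, 6, 0, 4, 3, 7]
After 13 (rotate_left(5, 7, k=1)): [1, 5, 2, 6, 0, 3, 7, 4]
After 14 (reverse(5, 7)): [1, 5, 2, 6, 0, 4, 7, 3]
After 15 (rotate_left(4, 6, k=2)): [1, 5, 2, 6, 7, 0, 4, 3]

Answer: 4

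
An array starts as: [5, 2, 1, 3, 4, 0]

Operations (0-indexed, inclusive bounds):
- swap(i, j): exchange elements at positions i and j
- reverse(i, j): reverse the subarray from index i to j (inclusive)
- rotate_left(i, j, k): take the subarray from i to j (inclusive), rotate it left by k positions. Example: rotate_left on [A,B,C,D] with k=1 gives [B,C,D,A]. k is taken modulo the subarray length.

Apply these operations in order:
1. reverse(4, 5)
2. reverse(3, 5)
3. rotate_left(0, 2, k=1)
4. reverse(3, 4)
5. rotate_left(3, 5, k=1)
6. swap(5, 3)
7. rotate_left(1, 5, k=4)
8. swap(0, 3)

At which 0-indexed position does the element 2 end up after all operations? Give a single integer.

Answer: 3

Derivation:
After 1 (reverse(4, 5)): [5, 2, 1, 3, 0, 4]
After 2 (reverse(3, 5)): [5, 2, 1, 4, 0, 3]
After 3 (rotate_left(0, 2, k=1)): [2, 1, 5, 4, 0, 3]
After 4 (reverse(3, 4)): [2, 1, 5, 0, 4, 3]
After 5 (rotate_left(3, 5, k=1)): [2, 1, 5, 4, 3, 0]
After 6 (swap(5, 3)): [2, 1, 5, 0, 3, 4]
After 7 (rotate_left(1, 5, k=4)): [2, 4, 1, 5, 0, 3]
After 8 (swap(0, 3)): [5, 4, 1, 2, 0, 3]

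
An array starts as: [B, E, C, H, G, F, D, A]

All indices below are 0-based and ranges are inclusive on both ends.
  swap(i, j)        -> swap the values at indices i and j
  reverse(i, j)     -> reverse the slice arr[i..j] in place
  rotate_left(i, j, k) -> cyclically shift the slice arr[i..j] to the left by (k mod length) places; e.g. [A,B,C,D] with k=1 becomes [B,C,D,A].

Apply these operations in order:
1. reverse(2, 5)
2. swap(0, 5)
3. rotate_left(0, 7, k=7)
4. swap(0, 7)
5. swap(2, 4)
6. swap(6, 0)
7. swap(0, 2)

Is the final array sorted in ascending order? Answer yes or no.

After 1 (reverse(2, 5)): [B, E, F, G, H, C, D, A]
After 2 (swap(0, 5)): [C, E, F, G, H, B, D, A]
After 3 (rotate_left(0, 7, k=7)): [A, C, E, F, G, H, B, D]
After 4 (swap(0, 7)): [D, C, E, F, G, H, B, A]
After 5 (swap(2, 4)): [D, C, G, F, E, H, B, A]
After 6 (swap(6, 0)): [B, C, G, F, E, H, D, A]
After 7 (swap(0, 2)): [G, C, B, F, E, H, D, A]

Answer: no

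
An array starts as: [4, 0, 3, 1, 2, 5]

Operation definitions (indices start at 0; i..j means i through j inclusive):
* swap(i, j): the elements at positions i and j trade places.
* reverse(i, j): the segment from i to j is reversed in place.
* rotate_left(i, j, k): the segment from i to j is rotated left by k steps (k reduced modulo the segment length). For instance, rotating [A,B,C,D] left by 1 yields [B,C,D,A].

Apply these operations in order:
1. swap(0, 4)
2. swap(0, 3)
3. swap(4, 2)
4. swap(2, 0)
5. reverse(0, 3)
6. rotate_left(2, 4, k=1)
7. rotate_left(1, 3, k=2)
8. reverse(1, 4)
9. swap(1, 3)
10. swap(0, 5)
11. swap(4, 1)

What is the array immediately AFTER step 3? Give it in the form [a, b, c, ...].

Answer: [1, 0, 4, 2, 3, 5]

Derivation:
After 1 (swap(0, 4)): [2, 0, 3, 1, 4, 5]
After 2 (swap(0, 3)): [1, 0, 3, 2, 4, 5]
After 3 (swap(4, 2)): [1, 0, 4, 2, 3, 5]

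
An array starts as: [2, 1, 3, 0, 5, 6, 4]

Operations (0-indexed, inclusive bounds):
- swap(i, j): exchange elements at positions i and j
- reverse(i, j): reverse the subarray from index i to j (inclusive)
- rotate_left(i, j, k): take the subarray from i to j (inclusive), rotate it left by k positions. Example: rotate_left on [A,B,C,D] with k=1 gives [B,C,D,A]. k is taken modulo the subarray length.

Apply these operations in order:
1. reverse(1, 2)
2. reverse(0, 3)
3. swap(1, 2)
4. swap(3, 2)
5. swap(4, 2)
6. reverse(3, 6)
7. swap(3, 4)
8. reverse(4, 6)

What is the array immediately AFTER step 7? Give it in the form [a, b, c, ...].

After 1 (reverse(1, 2)): [2, 3, 1, 0, 5, 6, 4]
After 2 (reverse(0, 3)): [0, 1, 3, 2, 5, 6, 4]
After 3 (swap(1, 2)): [0, 3, 1, 2, 5, 6, 4]
After 4 (swap(3, 2)): [0, 3, 2, 1, 5, 6, 4]
After 5 (swap(4, 2)): [0, 3, 5, 1, 2, 6, 4]
After 6 (reverse(3, 6)): [0, 3, 5, 4, 6, 2, 1]
After 7 (swap(3, 4)): [0, 3, 5, 6, 4, 2, 1]

Answer: [0, 3, 5, 6, 4, 2, 1]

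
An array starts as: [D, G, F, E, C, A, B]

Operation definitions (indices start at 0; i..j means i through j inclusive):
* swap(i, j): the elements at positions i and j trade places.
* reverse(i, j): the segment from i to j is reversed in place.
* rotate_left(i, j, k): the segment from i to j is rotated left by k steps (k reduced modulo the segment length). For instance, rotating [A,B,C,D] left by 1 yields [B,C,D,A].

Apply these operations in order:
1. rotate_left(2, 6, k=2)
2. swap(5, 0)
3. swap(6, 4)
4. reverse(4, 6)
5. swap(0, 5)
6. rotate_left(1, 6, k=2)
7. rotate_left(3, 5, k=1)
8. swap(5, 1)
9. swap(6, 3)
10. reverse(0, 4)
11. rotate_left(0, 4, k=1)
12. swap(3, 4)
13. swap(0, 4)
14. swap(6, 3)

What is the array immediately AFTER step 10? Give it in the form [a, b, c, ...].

After 1 (rotate_left(2, 6, k=2)): [D, G, C, A, B, F, E]
After 2 (swap(5, 0)): [F, G, C, A, B, D, E]
After 3 (swap(6, 4)): [F, G, C, A, E, D, B]
After 4 (reverse(4, 6)): [F, G, C, A, B, D, E]
After 5 (swap(0, 5)): [D, G, C, A, B, F, E]
After 6 (rotate_left(1, 6, k=2)): [D, A, B, F, E, G, C]
After 7 (rotate_left(3, 5, k=1)): [D, A, B, E, G, F, C]
After 8 (swap(5, 1)): [D, F, B, E, G, A, C]
After 9 (swap(6, 3)): [D, F, B, C, G, A, E]
After 10 (reverse(0, 4)): [G, C, B, F, D, A, E]

Answer: [G, C, B, F, D, A, E]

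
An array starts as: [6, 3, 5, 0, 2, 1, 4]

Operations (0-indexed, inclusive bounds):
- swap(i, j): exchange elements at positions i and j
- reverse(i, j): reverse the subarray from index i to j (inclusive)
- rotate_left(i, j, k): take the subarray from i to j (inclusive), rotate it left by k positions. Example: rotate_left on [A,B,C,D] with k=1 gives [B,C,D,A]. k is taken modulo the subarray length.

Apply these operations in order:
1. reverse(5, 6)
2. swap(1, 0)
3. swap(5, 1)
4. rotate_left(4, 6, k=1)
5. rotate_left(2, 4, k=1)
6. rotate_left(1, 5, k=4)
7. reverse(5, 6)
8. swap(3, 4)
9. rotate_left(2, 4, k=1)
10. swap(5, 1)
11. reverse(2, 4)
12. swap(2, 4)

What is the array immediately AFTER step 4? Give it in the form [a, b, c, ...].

Answer: [3, 4, 5, 0, 6, 1, 2]

Derivation:
After 1 (reverse(5, 6)): [6, 3, 5, 0, 2, 4, 1]
After 2 (swap(1, 0)): [3, 6, 5, 0, 2, 4, 1]
After 3 (swap(5, 1)): [3, 4, 5, 0, 2, 6, 1]
After 4 (rotate_left(4, 6, k=1)): [3, 4, 5, 0, 6, 1, 2]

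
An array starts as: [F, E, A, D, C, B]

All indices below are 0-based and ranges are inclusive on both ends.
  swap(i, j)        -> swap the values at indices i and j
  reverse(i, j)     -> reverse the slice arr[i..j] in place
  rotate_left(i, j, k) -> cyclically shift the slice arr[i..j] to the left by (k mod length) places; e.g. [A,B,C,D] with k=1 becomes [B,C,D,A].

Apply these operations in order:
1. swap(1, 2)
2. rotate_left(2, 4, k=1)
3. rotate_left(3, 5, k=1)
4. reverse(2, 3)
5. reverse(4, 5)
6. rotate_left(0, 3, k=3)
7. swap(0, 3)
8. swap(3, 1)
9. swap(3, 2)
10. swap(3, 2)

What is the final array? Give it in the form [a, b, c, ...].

Answer: [E, D, A, F, C, B]

Derivation:
After 1 (swap(1, 2)): [F, A, E, D, C, B]
After 2 (rotate_left(2, 4, k=1)): [F, A, D, C, E, B]
After 3 (rotate_left(3, 5, k=1)): [F, A, D, E, B, C]
After 4 (reverse(2, 3)): [F, A, E, D, B, C]
After 5 (reverse(4, 5)): [F, A, E, D, C, B]
After 6 (rotate_left(0, 3, k=3)): [D, F, A, E, C, B]
After 7 (swap(0, 3)): [E, F, A, D, C, B]
After 8 (swap(3, 1)): [E, D, A, F, C, B]
After 9 (swap(3, 2)): [E, D, F, A, C, B]
After 10 (swap(3, 2)): [E, D, A, F, C, B]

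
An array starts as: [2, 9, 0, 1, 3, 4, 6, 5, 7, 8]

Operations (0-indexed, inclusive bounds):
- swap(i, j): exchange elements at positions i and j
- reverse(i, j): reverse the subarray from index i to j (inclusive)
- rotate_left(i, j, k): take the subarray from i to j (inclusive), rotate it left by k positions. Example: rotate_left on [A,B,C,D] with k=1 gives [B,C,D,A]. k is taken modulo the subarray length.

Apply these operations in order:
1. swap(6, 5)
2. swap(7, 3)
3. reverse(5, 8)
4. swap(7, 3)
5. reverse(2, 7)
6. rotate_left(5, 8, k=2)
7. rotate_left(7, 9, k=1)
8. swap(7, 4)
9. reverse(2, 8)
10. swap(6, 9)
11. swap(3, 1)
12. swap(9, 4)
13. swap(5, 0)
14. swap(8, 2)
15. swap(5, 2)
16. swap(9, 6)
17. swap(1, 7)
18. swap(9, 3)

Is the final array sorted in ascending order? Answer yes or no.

Answer: yes

Derivation:
After 1 (swap(6, 5)): [2, 9, 0, 1, 3, 6, 4, 5, 7, 8]
After 2 (swap(7, 3)): [2, 9, 0, 5, 3, 6, 4, 1, 7, 8]
After 3 (reverse(5, 8)): [2, 9, 0, 5, 3, 7, 1, 4, 6, 8]
After 4 (swap(7, 3)): [2, 9, 0, 4, 3, 7, 1, 5, 6, 8]
After 5 (reverse(2, 7)): [2, 9, 5, 1, 7, 3, 4, 0, 6, 8]
After 6 (rotate_left(5, 8, k=2)): [2, 9, 5, 1, 7, 0, 6, 3, 4, 8]
After 7 (rotate_left(7, 9, k=1)): [2, 9, 5, 1, 7, 0, 6, 4, 8, 3]
After 8 (swap(7, 4)): [2, 9, 5, 1, 4, 0, 6, 7, 8, 3]
After 9 (reverse(2, 8)): [2, 9, 8, 7, 6, 0, 4, 1, 5, 3]
After 10 (swap(6, 9)): [2, 9, 8, 7, 6, 0, 3, 1, 5, 4]
After 11 (swap(3, 1)): [2, 7, 8, 9, 6, 0, 3, 1, 5, 4]
After 12 (swap(9, 4)): [2, 7, 8, 9, 4, 0, 3, 1, 5, 6]
After 13 (swap(5, 0)): [0, 7, 8, 9, 4, 2, 3, 1, 5, 6]
After 14 (swap(8, 2)): [0, 7, 5, 9, 4, 2, 3, 1, 8, 6]
After 15 (swap(5, 2)): [0, 7, 2, 9, 4, 5, 3, 1, 8, 6]
After 16 (swap(9, 6)): [0, 7, 2, 9, 4, 5, 6, 1, 8, 3]
After 17 (swap(1, 7)): [0, 1, 2, 9, 4, 5, 6, 7, 8, 3]
After 18 (swap(9, 3)): [0, 1, 2, 3, 4, 5, 6, 7, 8, 9]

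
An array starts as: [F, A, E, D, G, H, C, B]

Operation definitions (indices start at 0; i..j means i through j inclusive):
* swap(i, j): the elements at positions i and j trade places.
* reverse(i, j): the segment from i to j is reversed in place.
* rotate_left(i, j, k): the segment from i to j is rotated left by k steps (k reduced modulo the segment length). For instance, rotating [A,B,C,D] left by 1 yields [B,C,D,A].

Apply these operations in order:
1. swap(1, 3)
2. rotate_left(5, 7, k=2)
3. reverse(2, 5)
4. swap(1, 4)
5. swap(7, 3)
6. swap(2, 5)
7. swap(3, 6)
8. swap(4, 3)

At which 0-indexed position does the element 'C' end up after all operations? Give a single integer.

After 1 (swap(1, 3)): [F, D, E, A, G, H, C, B]
After 2 (rotate_left(5, 7, k=2)): [F, D, E, A, G, B, H, C]
After 3 (reverse(2, 5)): [F, D, B, G, A, E, H, C]
After 4 (swap(1, 4)): [F, A, B, G, D, E, H, C]
After 5 (swap(7, 3)): [F, A, B, C, D, E, H, G]
After 6 (swap(2, 5)): [F, A, E, C, D, B, H, G]
After 7 (swap(3, 6)): [F, A, E, H, D, B, C, G]
After 8 (swap(4, 3)): [F, A, E, D, H, B, C, G]

Answer: 6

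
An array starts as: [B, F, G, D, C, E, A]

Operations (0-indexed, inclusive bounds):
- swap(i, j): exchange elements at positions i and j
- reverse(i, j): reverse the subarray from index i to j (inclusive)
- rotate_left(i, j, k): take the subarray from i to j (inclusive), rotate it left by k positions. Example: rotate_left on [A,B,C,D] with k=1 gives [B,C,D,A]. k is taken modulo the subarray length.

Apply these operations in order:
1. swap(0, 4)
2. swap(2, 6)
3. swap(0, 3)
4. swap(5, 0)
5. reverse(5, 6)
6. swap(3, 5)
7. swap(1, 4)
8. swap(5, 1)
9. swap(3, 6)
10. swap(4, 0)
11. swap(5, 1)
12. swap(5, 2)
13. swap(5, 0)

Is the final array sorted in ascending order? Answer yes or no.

Answer: yes

Derivation:
After 1 (swap(0, 4)): [C, F, G, D, B, E, A]
After 2 (swap(2, 6)): [C, F, A, D, B, E, G]
After 3 (swap(0, 3)): [D, F, A, C, B, E, G]
After 4 (swap(5, 0)): [E, F, A, C, B, D, G]
After 5 (reverse(5, 6)): [E, F, A, C, B, G, D]
After 6 (swap(3, 5)): [E, F, A, G, B, C, D]
After 7 (swap(1, 4)): [E, B, A, G, F, C, D]
After 8 (swap(5, 1)): [E, C, A, G, F, B, D]
After 9 (swap(3, 6)): [E, C, A, D, F, B, G]
After 10 (swap(4, 0)): [F, C, A, D, E, B, G]
After 11 (swap(5, 1)): [F, B, A, D, E, C, G]
After 12 (swap(5, 2)): [F, B, C, D, E, A, G]
After 13 (swap(5, 0)): [A, B, C, D, E, F, G]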